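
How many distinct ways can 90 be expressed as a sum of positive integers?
56634173

p(n) counts ways to write n as a sum of positive integers (order ignored).
Euler's pentagonal recurrence: p(k) = p(k-1) + p(k-2) - p(k-5) - p(k-7) + p(k-12) + p(k-15) - ... (offsets j(3j∓1)/2, signs ++--, p(0)=1, p(<0)=0).
DP table for k = 0..89: p(0)=1, p(1)=1, p(2)=2, p(3)=3, p(4)=5, p(5)=7, p(6)=11, p(7)=15, p(8)=22, p(9)=30, p(10)=42, p(11)=56, p(12)=77, p(13)=101, p(14)=135, p(15)=176, p(16)=231, p(17)=297, p(18)=385, p(19)=490, p(20)=627, p(21)=792, p(22)=1002, p(23)=1255, p(24)=1575, p(25)=1958, p(26)=2436, p(27)=3010, p(28)=3718, p(29)=4565, p(30)=5604, p(31)=6842, p(32)=8349, p(33)=10143, p(34)=12310, p(35)=14883, p(36)=17977, p(37)=21637, p(38)=26015, p(39)=31185, p(40)=37338, p(41)=44583, p(42)=53174, p(43)=63261, p(44)=75175, p(45)=89134, p(46)=105558, p(47)=124754, p(48)=147273, p(49)=173525, p(50)=204226, p(51)=239943, p(52)=281589, p(53)=329931, p(54)=386155, p(55)=451276, p(56)=526823, p(57)=614154, p(58)=715220, p(59)=831820, p(60)=966467, p(61)=1121505, p(62)=1300156, p(63)=1505499, p(64)=1741630, p(65)=2012558, p(66)=2323520, p(67)=2679689, p(68)=3087735, p(69)=3554345, p(70)=4087968, p(71)=4697205, p(72)=5392783, p(73)=6185689, p(74)=7089500, p(75)=8118264, p(76)=9289091, p(77)=10619863, p(78)=12132164, p(79)=13848650, p(80)=15796476, p(81)=18004327, p(82)=20506255, p(83)=23338469, p(84)=26543660, p(85)=30167357, p(86)=34262962, p(87)=38887673, p(88)=44108109, p(89)=49995925.
Final step: p(90) = p(89) + p(88) - p(85) - p(83) + p(78) + p(75) - p(68) - p(64) + p(55) + p(50) - p(39) - p(33) + p(20) + p(13)
= 49995925 + 44108109 - 30167357 - 23338469 + 12132164 + 8118264 - 3087735 - 1741630 + 451276 + 204226 - 31185 - 10143 + 627 + 101
= 56634173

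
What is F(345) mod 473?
357

Matrix identity: Q^n = [[F_(n+1), F_n], [F_n, F_(n-1)]] with Q = [[1,1],[1,0]].
n = 345 = 101011001₂. Square-and-multiply, entries mod 473:
Q^1 = [[1,1],[1,0]]
Q^2 = (Q^1)² = [[2,1],[1,1]]
Q^5 = (Q^2)²·Q = [[8,5],[5,3]]
Q^10 = (Q^5)² = [[89,55],[55,34]]
Q^21 = (Q^10)²·Q = [[210,67],[67,143]]
Q^43 = (Q^21)²·Q = [[344,343],[343,1]]
Q^86 = (Q^43)² = [[431,85],[85,346]]
Q^172 = (Q^86)² = [[2,298],[298,177]]
Q^345 = (Q^172)²·Q = [[250,357],[357,366]]
F_345 mod 473 = Q^345[0][1] = 357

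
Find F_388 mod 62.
61

Matrix identity: Q^n = [[F_(n+1), F_n], [F_n, F_(n-1)]] with Q = [[1,1],[1,0]].
n = 388 = 110000100₂. Square-and-multiply, entries mod 62:
Q^1 = [[1,1],[1,0]]
Q^3 = (Q^1)²·Q = [[3,2],[2,1]]
Q^6 = (Q^3)² = [[13,8],[8,5]]
Q^12 = (Q^6)² = [[47,20],[20,27]]
Q^24 = (Q^12)² = [[5,54],[54,13]]
Q^48 = (Q^24)² = [[27,42],[42,47]]
Q^97 = (Q^48)²·Q = [[21,13],[13,8]]
Q^194 = (Q^97)² = [[52,5],[5,47]]
Q^388 = (Q^194)² = [[1,61],[61,2]]
F_388 mod 62 = Q^388[0][1] = 61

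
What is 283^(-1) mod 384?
19

gcd(283, 384) = 1, so the inverse exists.
Extended Euclidean algorithm on (384, 283):
384 = 1 × 283 + 101  ⟹  101 = (1)·384 + (-1)·283
283 = 2 × 101 + 81  ⟹  81 = (-2)·384 + (3)·283
101 = 1 × 81 + 20  ⟹  20 = (3)·384 + (-4)·283
81 = 4 × 20 + 1  ⟹  1 = (-14)·384 + (19)·283
So (19)·283 ≡ 1 (mod 384), i.e. 283^(-1) ≡ 19 (mod 384).
Check: 283 × 19 = 5377 ≡ 1 (mod 384)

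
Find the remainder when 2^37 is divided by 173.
131

Repeated squaring. Binary of 37 = 100101.
2^1 ≡ 2 (mod 173); 2^2 ≡ 4 (mod 173); 2^4 ≡ 16 (mod 173); 2^8 ≡ 83 (mod 173); 2^16 ≡ 142 (mod 173); 2^32 ≡ 96 (mod 173)
2^37 = 2^1 × 2^4 × 2^32 ≡ 131 (mod 173)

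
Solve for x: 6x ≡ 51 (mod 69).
x ≡ 20 (mod 23)

gcd(6, 69) = 3, which divides 51, so solutions exist.
Divide through by 3: 2x ≡ 17 (mod 23).
Find 2^(-1) mod 23 by the extended Euclidean algorithm:
23 = 11 × 2 + 1  ⟹  1 = (1)·23 + (-11)·2
So (-11)·2 ≡ 1 (mod 23), i.e. 2^(-1) ≡ -11 ≡ 12 (mod 23).
x ≡ 12 × 17 = 204 ≡ 20 (mod 23).
Check: 6 × 20 = 120 ≡ 51 (mod 69).
x ≡ 20 (mod 23), giving 3 solutions mod 69.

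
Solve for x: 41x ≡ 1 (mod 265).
181

gcd(41, 265) = 1, so the inverse exists.
Extended Euclidean algorithm on (265, 41):
265 = 6 × 41 + 19  ⟹  19 = (1)·265 + (-6)·41
41 = 2 × 19 + 3  ⟹  3 = (-2)·265 + (13)·41
19 = 6 × 3 + 1  ⟹  1 = (13)·265 + (-84)·41
So (-84)·41 ≡ 1 (mod 265), i.e. 41^(-1) ≡ -84 ≡ 181 (mod 265).
Check: 41 × 181 = 7421 ≡ 1 (mod 265)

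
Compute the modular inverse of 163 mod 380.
7

gcd(163, 380) = 1, so the inverse exists.
Extended Euclidean algorithm on (380, 163):
380 = 2 × 163 + 54  ⟹  54 = (1)·380 + (-2)·163
163 = 3 × 54 + 1  ⟹  1 = (-3)·380 + (7)·163
So (7)·163 ≡ 1 (mod 380), i.e. 163^(-1) ≡ 7 (mod 380).
Check: 163 × 7 = 1141 ≡ 1 (mod 380)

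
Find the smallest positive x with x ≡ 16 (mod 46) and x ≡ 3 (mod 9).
246

Using Chinese Remainder Theorem:
M = 46 × 9 = 414
M1 = 9, M2 = 46
y1 = 9^(-1) mod 46 = 41
y2 = 46^(-1) mod 9 = 1
x = (16×9×41 + 3×46×1) mod 414 = 246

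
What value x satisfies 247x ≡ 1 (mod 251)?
188

gcd(247, 251) = 1, so the inverse exists.
Extended Euclidean algorithm on (251, 247):
251 = 1 × 247 + 4  ⟹  4 = (1)·251 + (-1)·247
247 = 61 × 4 + 3  ⟹  3 = (-61)·251 + (62)·247
4 = 1 × 3 + 1  ⟹  1 = (62)·251 + (-63)·247
So (-63)·247 ≡ 1 (mod 251), i.e. 247^(-1) ≡ -63 ≡ 188 (mod 251).
Check: 247 × 188 = 46436 ≡ 1 (mod 251)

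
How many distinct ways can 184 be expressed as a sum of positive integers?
980462880430

p(n) counts ways to write n as a sum of positive integers (order ignored).
Euler's pentagonal recurrence: p(k) = p(k-1) + p(k-2) - p(k-5) - p(k-7) + p(k-12) + p(k-15) - ... (offsets j(3j∓1)/2, signs ++--, p(0)=1, p(<0)=0).
DP table for k = 0..183: p(0)=1, p(1)=1, p(2)=2, p(3)=3, p(4)=5, p(5)=7, p(6)=11, p(7)=15, p(8)=22, p(9)=30, p(10)=42, p(11)=56, p(12)=77, p(13)=101, p(14)=135, p(15)=176, p(16)=231, p(17)=297, p(18)=385, p(19)=490, p(20)=627, p(21)=792, p(22)=1002, p(23)=1255, p(24)=1575, p(25)=1958, p(26)=2436, p(27)=3010, p(28)=3718, p(29)=4565, p(30)=5604, p(31)=6842, p(32)=8349, p(33)=10143, p(34)=12310, p(35)=14883, p(36)=17977, p(37)=21637, p(38)=26015, p(39)=31185, p(40)=37338, p(41)=44583, p(42)=53174, p(43)=63261, p(44)=75175, p(45)=89134, p(46)=105558, p(47)=124754, p(48)=147273, p(49)=173525, p(50)=204226, p(51)=239943, p(52)=281589, p(53)=329931, p(54)=386155, p(55)=451276, p(56)=526823, p(57)=614154, p(58)=715220, p(59)=831820, p(60)=966467, p(61)=1121505, p(62)=1300156, p(63)=1505499, p(64)=1741630, p(65)=2012558, p(66)=2323520, p(67)=2679689, p(68)=3087735, p(69)=3554345, p(70)=4087968, p(71)=4697205, p(72)=5392783, p(73)=6185689, p(74)=7089500, p(75)=8118264, p(76)=9289091, p(77)=10619863, p(78)=12132164, p(79)=13848650, p(80)=15796476, p(81)=18004327, p(82)=20506255, p(83)=23338469, p(84)=26543660, p(85)=30167357, p(86)=34262962, p(87)=38887673, p(88)=44108109, p(89)=49995925, p(90)=56634173, p(91)=64112359, p(92)=72533807, p(93)=82010177, p(94)=92669720, p(95)=104651419, p(96)=118114304, p(97)=133230930, p(98)=150198136, p(99)=169229875, p(100)=190569292, p(101)=214481126, p(102)=241265379, p(103)=271248950, p(104)=304801365, p(105)=342325709, p(106)=384276336, p(107)=431149389, p(108)=483502844, p(109)=541946240, p(110)=607163746, p(111)=679903203, p(112)=761002156, p(113)=851376628, p(114)=952050665, p(115)=1064144451, p(116)=1188908248, p(117)=1327710076, p(118)=1482074143, p(119)=1653668665, p(120)=1844349560, p(121)=2056148051, p(122)=2291320912, p(123)=2552338241, p(124)=2841940500, p(125)=3163127352, p(126)=3519222692, p(127)=3913864295, p(128)=4351078600, p(129)=4835271870, p(130)=5371315400, p(131)=5964539504, p(132)=6620830889, p(133)=7346629512, p(134)=8149040695, p(135)=9035836076, p(136)=10015581680, p(137)=11097645016, p(138)=12292341831, p(139)=13610949895, p(140)=15065878135, p(141)=16670689208, p(142)=18440293320, p(143)=20390982757, p(144)=22540654445, p(145)=24908858009, p(146)=27517052599, p(147)=30388671978, p(148)=33549419497, p(149)=37027355200, p(150)=40853235313, p(151)=45060624582, p(152)=49686288421, p(153)=54770336324, p(154)=60356673280, p(155)=66493182097, p(156)=73232243759, p(157)=80630964769, p(158)=88751778802, p(159)=97662728555, p(160)=107438159466, p(161)=118159068427, p(162)=129913904637, p(163)=142798995930, p(164)=156919475295, p(165)=172389800255, p(166)=189334822579, p(167)=207890420102, p(168)=228204732751, p(169)=250438925115, p(170)=274768617130, p(171)=301384802048, p(172)=330495499613, p(173)=362326859895, p(174)=397125074750, p(175)=435157697830, p(176)=476715857290, p(177)=522115831195, p(178)=571701605655, p(179)=625846753120, p(180)=684957390936, p(181)=749474411781, p(182)=819876908323, p(183)=896684817527.
Final step: p(184) = p(183) + p(182) - p(179) - p(177) + p(172) + p(169) - p(162) - p(158) + p(149) + p(144) - p(133) - p(127) + p(114) + p(107) - p(92) - p(84) + p(67) + p(58) - p(39) - p(29) + p(8)
= 896684817527 + 819876908323 - 625846753120 - 522115831195 + 330495499613 + 250438925115 - 129913904637 - 88751778802 + 37027355200 + 22540654445 - 7346629512 - 3913864295 + 952050665 + 431149389 - 72533807 - 26543660 + 2679689 + 715220 - 31185 - 4565 + 22
= 980462880430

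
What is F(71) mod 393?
109

Matrix identity: Q^n = [[F_(n+1), F_n], [F_n, F_(n-1)]] with Q = [[1,1],[1,0]].
n = 71 = 1000111₂. Square-and-multiply, entries mod 393:
Q^1 = [[1,1],[1,0]]
Q^2 = (Q^1)² = [[2,1],[1,1]]
Q^4 = (Q^2)² = [[5,3],[3,2]]
Q^8 = (Q^4)² = [[34,21],[21,13]]
Q^17 = (Q^8)²·Q = [[226,25],[25,201]]
Q^35 = (Q^17)²·Q = [[282,218],[218,64]]
Q^71 = (Q^35)²·Q = [[81,109],[109,365]]
F_71 mod 393 = Q^71[0][1] = 109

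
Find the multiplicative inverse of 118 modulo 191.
34

gcd(118, 191) = 1, so the inverse exists.
Extended Euclidean algorithm on (191, 118):
191 = 1 × 118 + 73  ⟹  73 = (1)·191 + (-1)·118
118 = 1 × 73 + 45  ⟹  45 = (-1)·191 + (2)·118
73 = 1 × 45 + 28  ⟹  28 = (2)·191 + (-3)·118
45 = 1 × 28 + 17  ⟹  17 = (-3)·191 + (5)·118
28 = 1 × 17 + 11  ⟹  11 = (5)·191 + (-8)·118
17 = 1 × 11 + 6  ⟹  6 = (-8)·191 + (13)·118
11 = 1 × 6 + 5  ⟹  5 = (13)·191 + (-21)·118
6 = 1 × 5 + 1  ⟹  1 = (-21)·191 + (34)·118
So (34)·118 ≡ 1 (mod 191), i.e. 118^(-1) ≡ 34 (mod 191).
Check: 118 × 34 = 4012 ≡ 1 (mod 191)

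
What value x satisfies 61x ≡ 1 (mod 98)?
45

gcd(61, 98) = 1, so the inverse exists.
Extended Euclidean algorithm on (98, 61):
98 = 1 × 61 + 37  ⟹  37 = (1)·98 + (-1)·61
61 = 1 × 37 + 24  ⟹  24 = (-1)·98 + (2)·61
37 = 1 × 24 + 13  ⟹  13 = (2)·98 + (-3)·61
24 = 1 × 13 + 11  ⟹  11 = (-3)·98 + (5)·61
13 = 1 × 11 + 2  ⟹  2 = (5)·98 + (-8)·61
11 = 5 × 2 + 1  ⟹  1 = (-28)·98 + (45)·61
So (45)·61 ≡ 1 (mod 98), i.e. 61^(-1) ≡ 45 (mod 98).
Check: 61 × 45 = 2745 ≡ 1 (mod 98)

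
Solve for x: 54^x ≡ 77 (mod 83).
30

Baby-step giant-step with step n = ⌈√83⌉ = 10.
Baby steps 54^j mod 83 (j:value) for j=0..9: 0:1, 1:54, 2:11, 3:13, 4:38, 5:60, 6:3, 7:79, 8:33, 9:39.
Giant-step multiplier: 54^(-10) ≡ 54^(82-10) = 54^72 ≡ 75 (mod 83).
Giant steps γ_i = 77·75^i mod 83: γ_0=77, γ_1=48, γ_2=31, γ_3=1 (in table at j=0).
x = i·n + j = 3·10 + 0 = 30.
Check: 54^30 ≡ 77 (mod 83).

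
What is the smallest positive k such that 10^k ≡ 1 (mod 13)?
6

13 is prime, so ord(10) divides φ(13) = 12.
Divisors of 12: 1, 2, 3, 4, 6, 12.
Repeated squaring: 10^1 ≡ 10, 10^2 ≡ 9, 10^4 ≡ 3, 10^8 ≡ 9 (mod 13).
Test 10^d mod 13 for each divisor d in increasing order:
10^1 ≡ 10
10^2 ≡ 9
10^3 = 10^2·10^1 ≡ 12
10^4 ≡ 3
10^6 = 10^4·10^2 ≡ 1  ← first divisor giving 1
The order is 6.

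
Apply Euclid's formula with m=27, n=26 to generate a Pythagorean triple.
(53, 1404, 1405)

Euclid's formula: a = m² - n², b = 2mn, c = m² + n²
m = 27, n = 26
a = 27² - 26² = 729 - 676 = 53
b = 2 × 27 × 26 = 1404
c = 27² + 26² = 729 + 676 = 1405
Verification: 53² + 1404² = 2809 + 1971216 = 1974025 = 1405² ✓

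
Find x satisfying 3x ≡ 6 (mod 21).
x ≡ 2 (mod 7)

gcd(3, 21) = 3, which divides 6, so solutions exist.
Divide through by 3: x ≡ 2 (mod 7).
The coefficient of x is now 1, so x ≡ 2 (mod 7).
Check: 3 × 2 = 6 ≡ 6 (mod 21).
x ≡ 2 (mod 7), giving 3 solutions mod 21.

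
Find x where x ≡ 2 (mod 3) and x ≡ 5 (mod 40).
5

Using Chinese Remainder Theorem:
M = 3 × 40 = 120
M1 = 40, M2 = 3
y1 = 40^(-1) mod 3 = 1
y2 = 3^(-1) mod 40 = 27
x = (2×40×1 + 5×3×27) mod 120 = 5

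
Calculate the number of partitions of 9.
30

p(n) counts ways to write n as a sum of positive integers (order ignored).
Examples: 9; 8 + 1; 7 + 2; 7 + 1 + 1; 6 + 3; ... (30 total)
p(9) = 30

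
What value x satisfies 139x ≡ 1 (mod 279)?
277

gcd(139, 279) = 1, so the inverse exists.
Extended Euclidean algorithm on (279, 139):
279 = 2 × 139 + 1  ⟹  1 = (1)·279 + (-2)·139
So (-2)·139 ≡ 1 (mod 279), i.e. 139^(-1) ≡ -2 ≡ 277 (mod 279).
Check: 139 × 277 = 38503 ≡ 1 (mod 279)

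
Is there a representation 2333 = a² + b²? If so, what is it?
22² + 43² (a=22, b=43)

Factorization: 2333 = 2333
By Fermat: n is sum of two squares iff every prime p ≡ 3 (mod 4) appears to even power.
All primes ≡ 3 (mod 4) appear to even power.
Search a = 0, 1, 2, … for 2333 - a² a perfect square: first hit at a = 22: 2333 - 484 = 1849 = 43².
2333 = 22² + 43² = 484 + 1849 ✓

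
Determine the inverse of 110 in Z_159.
146

gcd(110, 159) = 1, so the inverse exists.
Extended Euclidean algorithm on (159, 110):
159 = 1 × 110 + 49  ⟹  49 = (1)·159 + (-1)·110
110 = 2 × 49 + 12  ⟹  12 = (-2)·159 + (3)·110
49 = 4 × 12 + 1  ⟹  1 = (9)·159 + (-13)·110
So (-13)·110 ≡ 1 (mod 159), i.e. 110^(-1) ≡ -13 ≡ 146 (mod 159).
Check: 110 × 146 = 16060 ≡ 1 (mod 159)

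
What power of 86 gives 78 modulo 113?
105

Baby-step giant-step with step n = ⌈√113⌉ = 11.
Baby steps 86^j mod 113 (j:value) for j=0..10: 0:1, 1:86, 2:51, 3:92, 4:2, 5:59, 6:102, 7:71, 8:4, 9:5, 10:91.
Giant-step multiplier: 86^(-11) ≡ 86^(112-11) = 86^101 ≡ 39 (mod 113).
Giant steps γ_i = 78·39^i mod 113: γ_0=78, γ_1=104, γ_2=101, γ_3=97, γ_4=54, γ_5=72, γ_6=96, γ_7=15, γ_8=20, γ_9=102 (in table at j=6).
x = i·n + j = 9·11 + 6 = 105.
Check: 86^105 ≡ 78 (mod 113).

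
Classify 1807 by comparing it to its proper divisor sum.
deficient

Proper divisors of 1807: sum = 1 + 13 + 139 = 153
Since 153 < 1807, 1807 is deficient.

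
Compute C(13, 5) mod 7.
6

Using Lucas' theorem:
Write n=13 and k=5 in base 7:
n in base 7: [1, 6]
k in base 7: [0, 5]
C(13,5) mod 7 = ∏ C(n_i, k_i) mod 7
Digit binomials (mod 7): C(1,0) = 1; C(6,5) = 6
Product: 1 × 6 = 6 ≡ 6 (mod 7)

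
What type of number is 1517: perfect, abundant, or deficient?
deficient

Proper divisors of 1517: sum = 1 + 37 + 41 = 79
Since 79 < 1517, 1517 is deficient.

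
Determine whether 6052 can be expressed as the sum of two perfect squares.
24² + 74² (a=24, b=74)

Factorization: 6052 = 2^2 × 17 × 89
By Fermat: n is sum of two squares iff every prime p ≡ 3 (mod 4) appears to even power.
All primes ≡ 3 (mod 4) appear to even power.
Search a = 0, 1, 2, … for 6052 - a² a perfect square: first hit at a = 24: 6052 - 576 = 5476 = 74².
6052 = 24² + 74² = 576 + 5476 ✓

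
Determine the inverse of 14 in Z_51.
11

gcd(14, 51) = 1, so the inverse exists.
Extended Euclidean algorithm on (51, 14):
51 = 3 × 14 + 9  ⟹  9 = (1)·51 + (-3)·14
14 = 1 × 9 + 5  ⟹  5 = (-1)·51 + (4)·14
9 = 1 × 5 + 4  ⟹  4 = (2)·51 + (-7)·14
5 = 1 × 4 + 1  ⟹  1 = (-3)·51 + (11)·14
So (11)·14 ≡ 1 (mod 51), i.e. 14^(-1) ≡ 11 (mod 51).
Check: 14 × 11 = 154 ≡ 1 (mod 51)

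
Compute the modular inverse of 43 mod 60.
7

gcd(43, 60) = 1, so the inverse exists.
Extended Euclidean algorithm on (60, 43):
60 = 1 × 43 + 17  ⟹  17 = (1)·60 + (-1)·43
43 = 2 × 17 + 9  ⟹  9 = (-2)·60 + (3)·43
17 = 1 × 9 + 8  ⟹  8 = (3)·60 + (-4)·43
9 = 1 × 8 + 1  ⟹  1 = (-5)·60 + (7)·43
So (7)·43 ≡ 1 (mod 60), i.e. 43^(-1) ≡ 7 (mod 60).
Check: 43 × 7 = 301 ≡ 1 (mod 60)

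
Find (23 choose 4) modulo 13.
2

Using Lucas' theorem:
Write n=23 and k=4 in base 13:
n in base 13: [1, 10]
k in base 13: [0, 4]
C(23,4) mod 13 = ∏ C(n_i, k_i) mod 13
Digit binomials (mod 13): C(1,0) = 1; C(10,4) = 210 ≡ 2
Product: 1 × 2 = 2 ≡ 2 (mod 13)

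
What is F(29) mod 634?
55

Matrix identity: Q^n = [[F_(n+1), F_n], [F_n, F_(n-1)]] with Q = [[1,1],[1,0]].
n = 29 = 11101₂. Square-and-multiply, entries mod 634:
Q^1 = [[1,1],[1,0]]
Q^3 = (Q^1)²·Q = [[3,2],[2,1]]
Q^7 = (Q^3)²·Q = [[21,13],[13,8]]
Q^14 = (Q^7)² = [[610,377],[377,233]]
Q^29 = (Q^14)²·Q = [[232,55],[55,177]]
F_29 mod 634 = Q^29[0][1] = 55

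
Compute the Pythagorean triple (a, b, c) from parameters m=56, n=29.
(2295, 3248, 3977)

Euclid's formula: a = m² - n², b = 2mn, c = m² + n²
m = 56, n = 29
a = 56² - 29² = 3136 - 841 = 2295
b = 2 × 56 × 29 = 3248
c = 56² + 29² = 3136 + 841 = 3977
Verification: 2295² + 3248² = 5267025 + 10549504 = 15816529 = 3977² ✓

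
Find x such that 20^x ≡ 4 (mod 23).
14

Baby-step giant-step with step n = ⌈√23⌉ = 5.
Baby steps 20^j mod 23 (j:value) for j=0..4: 0:1, 1:20, 2:9, 3:19, 4:12.
Giant-step multiplier: 20^(-5) ≡ 20^(22-5) = 20^17 ≡ 7 (mod 23).
Giant steps γ_i = 4·7^i mod 23: γ_0=4, γ_1=5, γ_2=12 (in table at j=4).
x = i·n + j = 2·5 + 4 = 14.
Check: 20^14 ≡ 4 (mod 23).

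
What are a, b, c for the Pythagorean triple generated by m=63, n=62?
(125, 7812, 7813)

Euclid's formula: a = m² - n², b = 2mn, c = m² + n²
m = 63, n = 62
a = 63² - 62² = 3969 - 3844 = 125
b = 2 × 63 × 62 = 7812
c = 63² + 62² = 3969 + 3844 = 7813
Verification: 125² + 7812² = 15625 + 61027344 = 61042969 = 7813² ✓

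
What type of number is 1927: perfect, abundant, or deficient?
deficient

Proper divisors of 1927: sum = 1 + 41 + 47 = 89
Since 89 < 1927, 1927 is deficient.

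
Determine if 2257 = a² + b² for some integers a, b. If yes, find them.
24² + 41² (a=24, b=41)

Factorization: 2257 = 37 × 61
By Fermat: n is sum of two squares iff every prime p ≡ 3 (mod 4) appears to even power.
All primes ≡ 3 (mod 4) appear to even power.
Search a = 0, 1, 2, … for 2257 - a² a perfect square: first hit at a = 24: 2257 - 576 = 1681 = 41².
2257 = 24² + 41² = 576 + 1681 ✓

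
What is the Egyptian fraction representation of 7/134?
1/20 + 1/447 + 1/598980

Greedy algorithm:
7/134: ceiling(134/7) = 20, use 1/20
3/1340: ceiling(1340/3) = 447, use 1/447
1/598980: ceiling(598980/1) = 598980, use 1/598980
Result: 7/134 = 1/20 + 1/447 + 1/598980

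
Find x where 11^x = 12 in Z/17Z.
11

Baby-step giant-step with step n = ⌈√17⌉ = 5.
Baby steps 11^j mod 17 (j:value) for j=0..4: 0:1, 1:11, 2:2, 3:5, 4:4.
Giant-step multiplier: 11^(-5) ≡ 11^(16-5) = 11^11 ≡ 12 (mod 17).
Giant steps γ_i = 12·12^i mod 17: γ_0=12, γ_1=8, γ_2=11 (in table at j=1).
x = i·n + j = 2·5 + 1 = 11.
Check: 11^11 ≡ 12 (mod 17).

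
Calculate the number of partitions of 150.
40853235313

p(n) counts ways to write n as a sum of positive integers (order ignored).
Euler's pentagonal recurrence: p(k) = p(k-1) + p(k-2) - p(k-5) - p(k-7) + p(k-12) + p(k-15) - ... (offsets j(3j∓1)/2, signs ++--, p(0)=1, p(<0)=0).
DP table for k = 0..149: p(0)=1, p(1)=1, p(2)=2, p(3)=3, p(4)=5, p(5)=7, p(6)=11, p(7)=15, p(8)=22, p(9)=30, p(10)=42, p(11)=56, p(12)=77, p(13)=101, p(14)=135, p(15)=176, p(16)=231, p(17)=297, p(18)=385, p(19)=490, p(20)=627, p(21)=792, p(22)=1002, p(23)=1255, p(24)=1575, p(25)=1958, p(26)=2436, p(27)=3010, p(28)=3718, p(29)=4565, p(30)=5604, p(31)=6842, p(32)=8349, p(33)=10143, p(34)=12310, p(35)=14883, p(36)=17977, p(37)=21637, p(38)=26015, p(39)=31185, p(40)=37338, p(41)=44583, p(42)=53174, p(43)=63261, p(44)=75175, p(45)=89134, p(46)=105558, p(47)=124754, p(48)=147273, p(49)=173525, p(50)=204226, p(51)=239943, p(52)=281589, p(53)=329931, p(54)=386155, p(55)=451276, p(56)=526823, p(57)=614154, p(58)=715220, p(59)=831820, p(60)=966467, p(61)=1121505, p(62)=1300156, p(63)=1505499, p(64)=1741630, p(65)=2012558, p(66)=2323520, p(67)=2679689, p(68)=3087735, p(69)=3554345, p(70)=4087968, p(71)=4697205, p(72)=5392783, p(73)=6185689, p(74)=7089500, p(75)=8118264, p(76)=9289091, p(77)=10619863, p(78)=12132164, p(79)=13848650, p(80)=15796476, p(81)=18004327, p(82)=20506255, p(83)=23338469, p(84)=26543660, p(85)=30167357, p(86)=34262962, p(87)=38887673, p(88)=44108109, p(89)=49995925, p(90)=56634173, p(91)=64112359, p(92)=72533807, p(93)=82010177, p(94)=92669720, p(95)=104651419, p(96)=118114304, p(97)=133230930, p(98)=150198136, p(99)=169229875, p(100)=190569292, p(101)=214481126, p(102)=241265379, p(103)=271248950, p(104)=304801365, p(105)=342325709, p(106)=384276336, p(107)=431149389, p(108)=483502844, p(109)=541946240, p(110)=607163746, p(111)=679903203, p(112)=761002156, p(113)=851376628, p(114)=952050665, p(115)=1064144451, p(116)=1188908248, p(117)=1327710076, p(118)=1482074143, p(119)=1653668665, p(120)=1844349560, p(121)=2056148051, p(122)=2291320912, p(123)=2552338241, p(124)=2841940500, p(125)=3163127352, p(126)=3519222692, p(127)=3913864295, p(128)=4351078600, p(129)=4835271870, p(130)=5371315400, p(131)=5964539504, p(132)=6620830889, p(133)=7346629512, p(134)=8149040695, p(135)=9035836076, p(136)=10015581680, p(137)=11097645016, p(138)=12292341831, p(139)=13610949895, p(140)=15065878135, p(141)=16670689208, p(142)=18440293320, p(143)=20390982757, p(144)=22540654445, p(145)=24908858009, p(146)=27517052599, p(147)=30388671978, p(148)=33549419497, p(149)=37027355200.
Final step: p(150) = p(149) + p(148) - p(145) - p(143) + p(138) + p(135) - p(128) - p(124) + p(115) + p(110) - p(99) - p(93) + p(80) + p(73) - p(58) - p(50) + p(33) + p(24) - p(5)
= 37027355200 + 33549419497 - 24908858009 - 20390982757 + 12292341831 + 9035836076 - 4351078600 - 2841940500 + 1064144451 + 607163746 - 169229875 - 82010177 + 15796476 + 6185689 - 715220 - 204226 + 10143 + 1575 - 7
= 40853235313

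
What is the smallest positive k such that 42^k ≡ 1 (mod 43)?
2

43 is prime, so ord(42) divides φ(43) = 42.
Divisors of 42: 1, 2, 3, 6, 7, 14, 21, 42.
Repeated squaring: 42^1 ≡ 42, 42^2 ≡ 1, 42^4 ≡ 1, 42^8 ≡ 1, 42^16 ≡ 1, 42^32 ≡ 1 (mod 43).
Test 42^d mod 43 for each divisor d in increasing order:
42^1 ≡ 42
42^2 ≡ 1  ← first divisor giving 1
The order is 2.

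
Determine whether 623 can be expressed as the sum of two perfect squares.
Not possible

Factorization: 623 = 7 × 89
By Fermat: n is sum of two squares iff every prime p ≡ 3 (mod 4) appears to even power.
Prime(s) ≡ 3 (mod 4) with odd exponent: [(7, 1)]
Therefore 623 cannot be expressed as a² + b².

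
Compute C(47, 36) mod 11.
4

Using Lucas' theorem:
Write n=47 and k=36 in base 11:
n in base 11: [4, 3]
k in base 11: [3, 3]
C(47,36) mod 11 = ∏ C(n_i, k_i) mod 11
Digit binomials (mod 11): C(4,3) = 4; C(3,3) = 1
Product: 4 × 1 = 4 ≡ 4 (mod 11)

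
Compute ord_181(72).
36

181 is prime, so ord(72) divides φ(181) = 180.
Divisors of 180: 1, 2, 3, 4, 5, 6, 9, 10, 12, 15, 18, 20, 30, 36, 45, 60, 90, 180.
Repeated squaring: 72^1 ≡ 72, 72^2 ≡ 116, 72^4 ≡ 62, 72^8 ≡ 43, 72^16 ≡ 39, 72^32 ≡ 73, 72^64 ≡ 80, 72^128 ≡ 65 (mod 181).
Test 72^d mod 181 for each divisor d in increasing order:
72^1 ≡ 72
72^2 ≡ 116
72^3 = 72^2·72^1 ≡ 26
72^4 ≡ 62
72^5 = 72^4·72^1 ≡ 120
72^6 = 72^4·72^2 ≡ 133
72^9 = 72^8·72^1 ≡ 19
72^10 = 72^8·72^2 ≡ 101
72^12 = 72^8·72^4 ≡ 132
72^15 = 72^8·72^4·72^2·72^1 ≡ 174
72^18 = 72^16·72^2 ≡ 180
72^20 = 72^16·72^4 ≡ 65
72^30 = 72^16·72^8·72^4·72^2 ≡ 49
72^36 = 72^32·72^4 ≡ 1  ← first divisor giving 1
The order is 36.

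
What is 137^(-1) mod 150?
23

gcd(137, 150) = 1, so the inverse exists.
Extended Euclidean algorithm on (150, 137):
150 = 1 × 137 + 13  ⟹  13 = (1)·150 + (-1)·137
137 = 10 × 13 + 7  ⟹  7 = (-10)·150 + (11)·137
13 = 1 × 7 + 6  ⟹  6 = (11)·150 + (-12)·137
7 = 1 × 6 + 1  ⟹  1 = (-21)·150 + (23)·137
So (23)·137 ≡ 1 (mod 150), i.e. 137^(-1) ≡ 23 (mod 150).
Check: 137 × 23 = 3151 ≡ 1 (mod 150)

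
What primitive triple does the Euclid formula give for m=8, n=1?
(63, 16, 65)

Euclid's formula: a = m² - n², b = 2mn, c = m² + n²
m = 8, n = 1
a = 8² - 1² = 64 - 1 = 63
b = 2 × 8 × 1 = 16
c = 8² + 1² = 64 + 1 = 65
Verification: 63² + 16² = 3969 + 256 = 4225 = 65² ✓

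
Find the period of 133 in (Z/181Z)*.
6

181 is prime, so ord(133) divides φ(181) = 180.
Divisors of 180: 1, 2, 3, 4, 5, 6, 9, 10, 12, 15, 18, 20, 30, 36, 45, 60, 90, 180.
Repeated squaring: 133^1 ≡ 133, 133^2 ≡ 132, 133^4 ≡ 48, 133^8 ≡ 132, 133^16 ≡ 48, 133^32 ≡ 132, 133^64 ≡ 48, 133^128 ≡ 132 (mod 181).
Test 133^d mod 181 for each divisor d in increasing order:
133^1 ≡ 133
133^2 ≡ 132
133^3 = 133^2·133^1 ≡ 180
133^4 ≡ 48
133^5 = 133^4·133^1 ≡ 49
133^6 = 133^4·133^2 ≡ 1  ← first divisor giving 1
The order is 6.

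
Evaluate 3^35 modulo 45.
27

Repeated squaring. Binary of 35 = 100011.
3^1 ≡ 3 (mod 45); 3^2 ≡ 9 (mod 45); 3^4 ≡ 36 (mod 45); 3^8 ≡ 36 (mod 45); 3^16 ≡ 36 (mod 45); 3^32 ≡ 36 (mod 45)
3^35 = 3^1 × 3^2 × 3^32 ≡ 27 (mod 45)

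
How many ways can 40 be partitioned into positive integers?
37338

p(n) counts ways to write n as a sum of positive integers (order ignored).
Euler's pentagonal recurrence: p(k) = p(k-1) + p(k-2) - p(k-5) - p(k-7) + p(k-12) + p(k-15) - ... (offsets j(3j∓1)/2, signs ++--, p(0)=1, p(<0)=0).
DP table for k = 0..39: p(0)=1, p(1)=1, p(2)=2, p(3)=3, p(4)=5, p(5)=7, p(6)=11, p(7)=15, p(8)=22, p(9)=30, p(10)=42, p(11)=56, p(12)=77, p(13)=101, p(14)=135, p(15)=176, p(16)=231, p(17)=297, p(18)=385, p(19)=490, p(20)=627, p(21)=792, p(22)=1002, p(23)=1255, p(24)=1575, p(25)=1958, p(26)=2436, p(27)=3010, p(28)=3718, p(29)=4565, p(30)=5604, p(31)=6842, p(32)=8349, p(33)=10143, p(34)=12310, p(35)=14883, p(36)=17977, p(37)=21637, p(38)=26015, p(39)=31185.
Final step: p(40) = p(39) + p(38) - p(35) - p(33) + p(28) + p(25) - p(18) - p(14) + p(5) + p(0)
= 31185 + 26015 - 14883 - 10143 + 3718 + 1958 - 385 - 135 + 7 + 1
= 37338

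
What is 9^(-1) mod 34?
19

gcd(9, 34) = 1, so the inverse exists.
Extended Euclidean algorithm on (34, 9):
34 = 3 × 9 + 7  ⟹  7 = (1)·34 + (-3)·9
9 = 1 × 7 + 2  ⟹  2 = (-1)·34 + (4)·9
7 = 3 × 2 + 1  ⟹  1 = (4)·34 + (-15)·9
So (-15)·9 ≡ 1 (mod 34), i.e. 9^(-1) ≡ -15 ≡ 19 (mod 34).
Check: 9 × 19 = 171 ≡ 1 (mod 34)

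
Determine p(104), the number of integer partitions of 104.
304801365

p(n) counts ways to write n as a sum of positive integers (order ignored).
Euler's pentagonal recurrence: p(k) = p(k-1) + p(k-2) - p(k-5) - p(k-7) + p(k-12) + p(k-15) - ... (offsets j(3j∓1)/2, signs ++--, p(0)=1, p(<0)=0).
DP table for k = 0..103: p(0)=1, p(1)=1, p(2)=2, p(3)=3, p(4)=5, p(5)=7, p(6)=11, p(7)=15, p(8)=22, p(9)=30, p(10)=42, p(11)=56, p(12)=77, p(13)=101, p(14)=135, p(15)=176, p(16)=231, p(17)=297, p(18)=385, p(19)=490, p(20)=627, p(21)=792, p(22)=1002, p(23)=1255, p(24)=1575, p(25)=1958, p(26)=2436, p(27)=3010, p(28)=3718, p(29)=4565, p(30)=5604, p(31)=6842, p(32)=8349, p(33)=10143, p(34)=12310, p(35)=14883, p(36)=17977, p(37)=21637, p(38)=26015, p(39)=31185, p(40)=37338, p(41)=44583, p(42)=53174, p(43)=63261, p(44)=75175, p(45)=89134, p(46)=105558, p(47)=124754, p(48)=147273, p(49)=173525, p(50)=204226, p(51)=239943, p(52)=281589, p(53)=329931, p(54)=386155, p(55)=451276, p(56)=526823, p(57)=614154, p(58)=715220, p(59)=831820, p(60)=966467, p(61)=1121505, p(62)=1300156, p(63)=1505499, p(64)=1741630, p(65)=2012558, p(66)=2323520, p(67)=2679689, p(68)=3087735, p(69)=3554345, p(70)=4087968, p(71)=4697205, p(72)=5392783, p(73)=6185689, p(74)=7089500, p(75)=8118264, p(76)=9289091, p(77)=10619863, p(78)=12132164, p(79)=13848650, p(80)=15796476, p(81)=18004327, p(82)=20506255, p(83)=23338469, p(84)=26543660, p(85)=30167357, p(86)=34262962, p(87)=38887673, p(88)=44108109, p(89)=49995925, p(90)=56634173, p(91)=64112359, p(92)=72533807, p(93)=82010177, p(94)=92669720, p(95)=104651419, p(96)=118114304, p(97)=133230930, p(98)=150198136, p(99)=169229875, p(100)=190569292, p(101)=214481126, p(102)=241265379, p(103)=271248950.
Final step: p(104) = p(103) + p(102) - p(99) - p(97) + p(92) + p(89) - p(82) - p(78) + p(69) + p(64) - p(53) - p(47) + p(34) + p(27) - p(12) - p(4)
= 271248950 + 241265379 - 169229875 - 133230930 + 72533807 + 49995925 - 20506255 - 12132164 + 3554345 + 1741630 - 329931 - 124754 + 12310 + 3010 - 77 - 5
= 304801365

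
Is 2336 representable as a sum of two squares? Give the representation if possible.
20² + 44² (a=20, b=44)

Factorization: 2336 = 2^5 × 73
By Fermat: n is sum of two squares iff every prime p ≡ 3 (mod 4) appears to even power.
All primes ≡ 3 (mod 4) appear to even power.
Search a = 0, 1, 2, … for 2336 - a² a perfect square: first hit at a = 20: 2336 - 400 = 1936 = 44².
2336 = 20² + 44² = 400 + 1936 ✓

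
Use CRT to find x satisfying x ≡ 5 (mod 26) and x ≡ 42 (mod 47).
1123

Using Chinese Remainder Theorem:
M = 26 × 47 = 1222
M1 = 47, M2 = 26
y1 = 47^(-1) mod 26 = 5
y2 = 26^(-1) mod 47 = 38
x = (5×47×5 + 42×26×38) mod 1222 = 1123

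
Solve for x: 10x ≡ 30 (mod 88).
x ≡ 3 (mod 44)

gcd(10, 88) = 2, which divides 30, so solutions exist.
Divide through by 2: 5x ≡ 15 (mod 44).
Find 5^(-1) mod 44 by the extended Euclidean algorithm:
44 = 8 × 5 + 4  ⟹  4 = (1)·44 + (-8)·5
5 = 1 × 4 + 1  ⟹  1 = (-1)·44 + (9)·5
So (9)·5 ≡ 1 (mod 44), i.e. 5^(-1) ≡ 9 (mod 44).
x ≡ 9 × 15 = 135 ≡ 3 (mod 44).
Check: 10 × 3 = 30 ≡ 30 (mod 88).
x ≡ 3 (mod 44), giving 2 solutions mod 88.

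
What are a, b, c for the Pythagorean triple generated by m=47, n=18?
(1885, 1692, 2533)

Euclid's formula: a = m² - n², b = 2mn, c = m² + n²
m = 47, n = 18
a = 47² - 18² = 2209 - 324 = 1885
b = 2 × 47 × 18 = 1692
c = 47² + 18² = 2209 + 324 = 2533
Verification: 1885² + 1692² = 3553225 + 2862864 = 6416089 = 2533² ✓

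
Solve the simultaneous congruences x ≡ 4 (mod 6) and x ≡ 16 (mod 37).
16

Using Chinese Remainder Theorem:
M = 6 × 37 = 222
M1 = 37, M2 = 6
y1 = 37^(-1) mod 6 = 1
y2 = 6^(-1) mod 37 = 31
x = (4×37×1 + 16×6×31) mod 222 = 16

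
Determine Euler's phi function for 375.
200

375 = 3 × 5^3
φ(n) = n × ∏(1 - 1/p) for each prime p dividing n
φ(375) = 375 × (1 - 1/3) × (1 - 1/5) = 200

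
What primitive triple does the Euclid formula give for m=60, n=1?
(3599, 120, 3601)

Euclid's formula: a = m² - n², b = 2mn, c = m² + n²
m = 60, n = 1
a = 60² - 1² = 3600 - 1 = 3599
b = 2 × 60 × 1 = 120
c = 60² + 1² = 3600 + 1 = 3601
Verification: 3599² + 120² = 12952801 + 14400 = 12967201 = 3601² ✓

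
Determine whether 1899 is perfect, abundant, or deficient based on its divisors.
deficient

Proper divisors of 1899: sum = 1 + 3 + 9 + 211 + 633 = 857
Since 857 < 1899, 1899 is deficient.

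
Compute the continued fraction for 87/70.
[1; 4, 8, 2]

Euclidean algorithm steps:
87 = 1 × 70 + 17
70 = 4 × 17 + 2
17 = 8 × 2 + 1
2 = 2 × 1 + 0
Continued fraction: [1; 4, 8, 2]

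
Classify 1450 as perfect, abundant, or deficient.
deficient

Proper divisors of 1450: sum = 1 + 2 + 5 + 10 + 25 + 29 + 50 + 58 + 145 + 290 + 725 = 1340
Since 1340 < 1450, 1450 is deficient.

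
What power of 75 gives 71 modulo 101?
32

Baby-step giant-step with step n = ⌈√101⌉ = 11.
Baby steps 75^j mod 101 (j:value) for j=0..10: 0:1, 1:75, 2:70, 3:99, 4:52, 5:62, 6:4, 7:98, 8:78, 9:93, 10:6.
Giant-step multiplier: 75^(-11) ≡ 75^(100-11) = 75^89 ≡ 11 (mod 101).
Giant steps γ_i = 71·11^i mod 101: γ_0=71, γ_1=74, γ_2=6 (in table at j=10).
x = i·n + j = 2·11 + 10 = 32.
Check: 75^32 ≡ 71 (mod 101).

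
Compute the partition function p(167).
207890420102

p(n) counts ways to write n as a sum of positive integers (order ignored).
Euler's pentagonal recurrence: p(k) = p(k-1) + p(k-2) - p(k-5) - p(k-7) + p(k-12) + p(k-15) - ... (offsets j(3j∓1)/2, signs ++--, p(0)=1, p(<0)=0).
DP table for k = 0..166: p(0)=1, p(1)=1, p(2)=2, p(3)=3, p(4)=5, p(5)=7, p(6)=11, p(7)=15, p(8)=22, p(9)=30, p(10)=42, p(11)=56, p(12)=77, p(13)=101, p(14)=135, p(15)=176, p(16)=231, p(17)=297, p(18)=385, p(19)=490, p(20)=627, p(21)=792, p(22)=1002, p(23)=1255, p(24)=1575, p(25)=1958, p(26)=2436, p(27)=3010, p(28)=3718, p(29)=4565, p(30)=5604, p(31)=6842, p(32)=8349, p(33)=10143, p(34)=12310, p(35)=14883, p(36)=17977, p(37)=21637, p(38)=26015, p(39)=31185, p(40)=37338, p(41)=44583, p(42)=53174, p(43)=63261, p(44)=75175, p(45)=89134, p(46)=105558, p(47)=124754, p(48)=147273, p(49)=173525, p(50)=204226, p(51)=239943, p(52)=281589, p(53)=329931, p(54)=386155, p(55)=451276, p(56)=526823, p(57)=614154, p(58)=715220, p(59)=831820, p(60)=966467, p(61)=1121505, p(62)=1300156, p(63)=1505499, p(64)=1741630, p(65)=2012558, p(66)=2323520, p(67)=2679689, p(68)=3087735, p(69)=3554345, p(70)=4087968, p(71)=4697205, p(72)=5392783, p(73)=6185689, p(74)=7089500, p(75)=8118264, p(76)=9289091, p(77)=10619863, p(78)=12132164, p(79)=13848650, p(80)=15796476, p(81)=18004327, p(82)=20506255, p(83)=23338469, p(84)=26543660, p(85)=30167357, p(86)=34262962, p(87)=38887673, p(88)=44108109, p(89)=49995925, p(90)=56634173, p(91)=64112359, p(92)=72533807, p(93)=82010177, p(94)=92669720, p(95)=104651419, p(96)=118114304, p(97)=133230930, p(98)=150198136, p(99)=169229875, p(100)=190569292, p(101)=214481126, p(102)=241265379, p(103)=271248950, p(104)=304801365, p(105)=342325709, p(106)=384276336, p(107)=431149389, p(108)=483502844, p(109)=541946240, p(110)=607163746, p(111)=679903203, p(112)=761002156, p(113)=851376628, p(114)=952050665, p(115)=1064144451, p(116)=1188908248, p(117)=1327710076, p(118)=1482074143, p(119)=1653668665, p(120)=1844349560, p(121)=2056148051, p(122)=2291320912, p(123)=2552338241, p(124)=2841940500, p(125)=3163127352, p(126)=3519222692, p(127)=3913864295, p(128)=4351078600, p(129)=4835271870, p(130)=5371315400, p(131)=5964539504, p(132)=6620830889, p(133)=7346629512, p(134)=8149040695, p(135)=9035836076, p(136)=10015581680, p(137)=11097645016, p(138)=12292341831, p(139)=13610949895, p(140)=15065878135, p(141)=16670689208, p(142)=18440293320, p(143)=20390982757, p(144)=22540654445, p(145)=24908858009, p(146)=27517052599, p(147)=30388671978, p(148)=33549419497, p(149)=37027355200, p(150)=40853235313, p(151)=45060624582, p(152)=49686288421, p(153)=54770336324, p(154)=60356673280, p(155)=66493182097, p(156)=73232243759, p(157)=80630964769, p(158)=88751778802, p(159)=97662728555, p(160)=107438159466, p(161)=118159068427, p(162)=129913904637, p(163)=142798995930, p(164)=156919475295, p(165)=172389800255, p(166)=189334822579.
Final step: p(167) = p(166) + p(165) - p(162) - p(160) + p(155) + p(152) - p(145) - p(141) + p(132) + p(127) - p(116) - p(110) + p(97) + p(90) - p(75) - p(67) + p(50) + p(41) - p(22) - p(12)
= 189334822579 + 172389800255 - 129913904637 - 107438159466 + 66493182097 + 49686288421 - 24908858009 - 16670689208 + 6620830889 + 3913864295 - 1188908248 - 607163746 + 133230930 + 56634173 - 8118264 - 2679689 + 204226 + 44583 - 1002 - 77
= 207890420102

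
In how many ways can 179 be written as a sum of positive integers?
625846753120

p(n) counts ways to write n as a sum of positive integers (order ignored).
Euler's pentagonal recurrence: p(k) = p(k-1) + p(k-2) - p(k-5) - p(k-7) + p(k-12) + p(k-15) - ... (offsets j(3j∓1)/2, signs ++--, p(0)=1, p(<0)=0).
DP table for k = 0..178: p(0)=1, p(1)=1, p(2)=2, p(3)=3, p(4)=5, p(5)=7, p(6)=11, p(7)=15, p(8)=22, p(9)=30, p(10)=42, p(11)=56, p(12)=77, p(13)=101, p(14)=135, p(15)=176, p(16)=231, p(17)=297, p(18)=385, p(19)=490, p(20)=627, p(21)=792, p(22)=1002, p(23)=1255, p(24)=1575, p(25)=1958, p(26)=2436, p(27)=3010, p(28)=3718, p(29)=4565, p(30)=5604, p(31)=6842, p(32)=8349, p(33)=10143, p(34)=12310, p(35)=14883, p(36)=17977, p(37)=21637, p(38)=26015, p(39)=31185, p(40)=37338, p(41)=44583, p(42)=53174, p(43)=63261, p(44)=75175, p(45)=89134, p(46)=105558, p(47)=124754, p(48)=147273, p(49)=173525, p(50)=204226, p(51)=239943, p(52)=281589, p(53)=329931, p(54)=386155, p(55)=451276, p(56)=526823, p(57)=614154, p(58)=715220, p(59)=831820, p(60)=966467, p(61)=1121505, p(62)=1300156, p(63)=1505499, p(64)=1741630, p(65)=2012558, p(66)=2323520, p(67)=2679689, p(68)=3087735, p(69)=3554345, p(70)=4087968, p(71)=4697205, p(72)=5392783, p(73)=6185689, p(74)=7089500, p(75)=8118264, p(76)=9289091, p(77)=10619863, p(78)=12132164, p(79)=13848650, p(80)=15796476, p(81)=18004327, p(82)=20506255, p(83)=23338469, p(84)=26543660, p(85)=30167357, p(86)=34262962, p(87)=38887673, p(88)=44108109, p(89)=49995925, p(90)=56634173, p(91)=64112359, p(92)=72533807, p(93)=82010177, p(94)=92669720, p(95)=104651419, p(96)=118114304, p(97)=133230930, p(98)=150198136, p(99)=169229875, p(100)=190569292, p(101)=214481126, p(102)=241265379, p(103)=271248950, p(104)=304801365, p(105)=342325709, p(106)=384276336, p(107)=431149389, p(108)=483502844, p(109)=541946240, p(110)=607163746, p(111)=679903203, p(112)=761002156, p(113)=851376628, p(114)=952050665, p(115)=1064144451, p(116)=1188908248, p(117)=1327710076, p(118)=1482074143, p(119)=1653668665, p(120)=1844349560, p(121)=2056148051, p(122)=2291320912, p(123)=2552338241, p(124)=2841940500, p(125)=3163127352, p(126)=3519222692, p(127)=3913864295, p(128)=4351078600, p(129)=4835271870, p(130)=5371315400, p(131)=5964539504, p(132)=6620830889, p(133)=7346629512, p(134)=8149040695, p(135)=9035836076, p(136)=10015581680, p(137)=11097645016, p(138)=12292341831, p(139)=13610949895, p(140)=15065878135, p(141)=16670689208, p(142)=18440293320, p(143)=20390982757, p(144)=22540654445, p(145)=24908858009, p(146)=27517052599, p(147)=30388671978, p(148)=33549419497, p(149)=37027355200, p(150)=40853235313, p(151)=45060624582, p(152)=49686288421, p(153)=54770336324, p(154)=60356673280, p(155)=66493182097, p(156)=73232243759, p(157)=80630964769, p(158)=88751778802, p(159)=97662728555, p(160)=107438159466, p(161)=118159068427, p(162)=129913904637, p(163)=142798995930, p(164)=156919475295, p(165)=172389800255, p(166)=189334822579, p(167)=207890420102, p(168)=228204732751, p(169)=250438925115, p(170)=274768617130, p(171)=301384802048, p(172)=330495499613, p(173)=362326859895, p(174)=397125074750, p(175)=435157697830, p(176)=476715857290, p(177)=522115831195, p(178)=571701605655.
Final step: p(179) = p(178) + p(177) - p(174) - p(172) + p(167) + p(164) - p(157) - p(153) + p(144) + p(139) - p(128) - p(122) + p(109) + p(102) - p(87) - p(79) + p(62) + p(53) - p(34) - p(24) + p(3)
= 571701605655 + 522115831195 - 397125074750 - 330495499613 + 207890420102 + 156919475295 - 80630964769 - 54770336324 + 22540654445 + 13610949895 - 4351078600 - 2291320912 + 541946240 + 241265379 - 38887673 - 13848650 + 1300156 + 329931 - 12310 - 1575 + 3
= 625846753120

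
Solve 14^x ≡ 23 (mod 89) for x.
65

Baby-step giant-step with step n = ⌈√89⌉ = 10.
Baby steps 14^j mod 89 (j:value) for j=0..9: 0:1, 1:14, 2:18, 3:74, 4:57, 5:86, 6:47, 7:35, 8:45, 9:7.
Giant-step multiplier: 14^(-10) ≡ 14^(88-10) = 14^78 ≡ 10 (mod 89).
Giant steps γ_i = 23·10^i mod 89: γ_0=23, γ_1=52, γ_2=75, γ_3=38, γ_4=24, γ_5=62, γ_6=86 (in table at j=5).
x = i·n + j = 6·10 + 5 = 65.
Check: 14^65 ≡ 23 (mod 89).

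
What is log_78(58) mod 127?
109

Baby-step giant-step with step n = ⌈√127⌉ = 12.
Baby steps 78^j mod 127 (j:value) for j=0..11: 0:1, 1:78, 2:115, 3:80, 4:17, 5:56, 6:50, 7:90, 8:35, 9:63, 10:88, 11:6.
Giant-step multiplier: 78^(-12) ≡ 78^(126-12) = 78^114 ≡ 73 (mod 127).
Giant steps γ_i = 58·73^i mod 127: γ_0=58, γ_1=43, γ_2=91, γ_3=39, γ_4=53, γ_5=59, γ_6=116, γ_7=86, γ_8=55, γ_9=78 (in table at j=1).
x = i·n + j = 9·12 + 1 = 109.
Check: 78^109 ≡ 58 (mod 127).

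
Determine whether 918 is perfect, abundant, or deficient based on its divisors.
abundant

Proper divisors of 918: sum = 1 + 2 + 3 + 6 + 9 + 17 + 18 + 27 + 34 + 51 + 54 + 102 + 153 + 306 + 459 = 1242
Since 1242 > 918, 918 is abundant.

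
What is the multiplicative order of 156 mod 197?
49

197 is prime, so ord(156) divides φ(197) = 196.
Divisors of 196: 1, 2, 4, 7, 14, 28, 49, 98, 196.
Repeated squaring: 156^1 ≡ 156, 156^2 ≡ 105, 156^4 ≡ 190, 156^8 ≡ 49, 156^16 ≡ 37, 156^32 ≡ 187, 156^64 ≡ 100, 156^128 ≡ 150 (mod 197).
Test 156^d mod 197 for each divisor d in increasing order:
156^1 ≡ 156
156^2 ≡ 105
156^4 ≡ 190
156^7 = 156^4·156^2·156^1 ≡ 191
156^14 = 156^8·156^4·156^2 ≡ 36
156^28 = 156^16·156^8·156^4 ≡ 114
156^49 = 156^32·156^16·156^1 ≡ 1  ← first divisor giving 1
The order is 49.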